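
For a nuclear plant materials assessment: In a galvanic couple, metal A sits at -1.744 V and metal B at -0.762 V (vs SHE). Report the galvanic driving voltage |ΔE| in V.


Driving voltage is the absolute potential difference.
|ΔE| = |-1.744 − (-0.762)| = 0.982 V

0.982 V


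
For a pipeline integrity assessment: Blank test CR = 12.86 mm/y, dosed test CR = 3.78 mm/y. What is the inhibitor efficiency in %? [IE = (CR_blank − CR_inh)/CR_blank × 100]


Apply the inhibitor-efficiency definition: IE = (CR_blank − CR_inh)/CR_blank × 100
IE = (12.86 − 3.78) / 12.86 × 100
IE = 9.08 / 12.86 × 100 = 70.6 %

70.6 %


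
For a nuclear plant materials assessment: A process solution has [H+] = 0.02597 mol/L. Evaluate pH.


pH = −log10[H+]
pH = −log10(0.02597) = 1.59

1.59


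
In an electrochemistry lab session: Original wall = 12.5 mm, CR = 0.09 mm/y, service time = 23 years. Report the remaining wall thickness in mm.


Remaining wall = original − CR × time
t = 12.5 − 0.09*23 = 12.5 − 2.07 = 10.43 mm

10.43 mm


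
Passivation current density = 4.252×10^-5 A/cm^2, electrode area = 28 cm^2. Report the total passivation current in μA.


I = i_pass * A, then convert A → μA (×10^6)
I = 4.252×10^-5 * 28 * 10^6 = 1190.56 μA

1190.56 μA


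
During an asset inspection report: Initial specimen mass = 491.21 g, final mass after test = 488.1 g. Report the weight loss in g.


Weight loss = initial − final
WL = 491.21 − 488.1 = 3.11 g

3.11 g


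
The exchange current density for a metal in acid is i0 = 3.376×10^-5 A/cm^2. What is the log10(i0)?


i0 = 3.376×10^-5 A/cm^2
log10(i0) = -4.472

-4.472


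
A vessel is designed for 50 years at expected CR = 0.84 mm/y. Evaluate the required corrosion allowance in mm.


Corrosion allowance = CR × design life
CA = 0.84 * 50 = 42.0 mm

42.0 mm


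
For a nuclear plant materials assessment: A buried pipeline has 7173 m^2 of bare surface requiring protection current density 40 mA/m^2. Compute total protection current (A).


I = area * current density, then convert mA → A (÷1000)
I = 7173 * 40 / 1000 = 286.92 A

286.92 A


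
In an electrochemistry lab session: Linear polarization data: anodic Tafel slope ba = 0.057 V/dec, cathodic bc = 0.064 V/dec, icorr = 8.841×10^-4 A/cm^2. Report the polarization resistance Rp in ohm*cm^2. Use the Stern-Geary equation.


Apply the Stern-Geary equation: Rp = ba*bc / (2.303*icorr*(ba+bc))
ba*bc = 0.057*0.064 = 0.003648
ba+bc = 0.121; 2.303*icorr*(ba+bc) = 2.303*8.841×10^-4*0.121 = 2.4636596×10^-4
Rp = 0.003648 / 2.4636596×10^-4 = 14.81 ohm*cm^2

14.81 ohm*cm^2


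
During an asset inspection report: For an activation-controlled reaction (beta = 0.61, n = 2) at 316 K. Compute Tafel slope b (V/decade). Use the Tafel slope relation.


Apply the Tafel slope relation: b = 2.303*R*T/(beta*n*F)
Numerator: 2.303 * 8.314 * 316 = 6050.5
Denominator: 0.61 * 2 * 96485 = 117711.7
b = 6050.5 / 117711.7 = 0.0514 V/decade

0.0514 V/decade


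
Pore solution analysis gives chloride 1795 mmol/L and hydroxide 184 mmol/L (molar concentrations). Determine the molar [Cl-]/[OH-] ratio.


Threshold parameter = [Cl-] / [OH-] (molar basis; both in mmol/L, so units cancel)
Ratio = 1795 / 184 = 9.76

9.76


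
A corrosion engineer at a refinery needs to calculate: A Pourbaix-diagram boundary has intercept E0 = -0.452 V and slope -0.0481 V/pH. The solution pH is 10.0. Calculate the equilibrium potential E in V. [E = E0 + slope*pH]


Apply the Pourbaix line equation: E = E0 + slope*pH
E = -0.452 + (-0.0481)*10.0 = -0.452 + (-0.481) = -0.933 V
Rounded to 3 decimal places: E = -0.933 V

-0.933 V


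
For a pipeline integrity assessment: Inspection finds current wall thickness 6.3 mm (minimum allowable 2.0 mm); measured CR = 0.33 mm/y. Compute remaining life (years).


Apply the remaining-life relation: RL = (t_current − t_min) / CR
RL = (6.3 − 2.0) / 0.33 = 4.3 / 0.33 = 13.0 years

13.0 years


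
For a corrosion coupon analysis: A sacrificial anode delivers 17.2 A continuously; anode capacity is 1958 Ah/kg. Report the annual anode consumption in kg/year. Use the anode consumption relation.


Annual consumption = current * hours per year / capacity
Rate = 17.2 * 8760 / 1958 = 77.0 kg/year

77.0 kg/year


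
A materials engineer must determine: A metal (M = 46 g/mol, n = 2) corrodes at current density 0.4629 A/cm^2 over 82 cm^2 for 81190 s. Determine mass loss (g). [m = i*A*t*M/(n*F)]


Apply Faraday's law: m = i*A*t*M / (n*F)
Total charge passed Q = i*A*t = 0.4629*82*81190 = 3081793.782 C
m = Q*M/(n*F) = 3081793.782*46/(2*96485) = 734.63499 g

734.63499 g


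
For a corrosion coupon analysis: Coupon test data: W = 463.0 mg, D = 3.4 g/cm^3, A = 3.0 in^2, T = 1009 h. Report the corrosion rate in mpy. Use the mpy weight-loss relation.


Apply the mpy weight-loss relation: CR = 534 * W / (D * A * T)
Numerator: 534 * 463.0 = 247242.0
Denominator: 3.4 * 3.0 * 1009 = 10291.8
CR = 247242.0 / 10291.8 = 24.023 mpy

24.023 mpy


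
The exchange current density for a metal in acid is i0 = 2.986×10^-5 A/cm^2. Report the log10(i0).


i0 = 2.986×10^-5 A/cm^2
log10(i0) = -4.525

-4.525


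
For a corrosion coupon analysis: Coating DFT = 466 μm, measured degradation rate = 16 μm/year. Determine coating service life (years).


Service life = thickness / degradation rate
Life = 466 / 16 = 29.1 years

29.1 years


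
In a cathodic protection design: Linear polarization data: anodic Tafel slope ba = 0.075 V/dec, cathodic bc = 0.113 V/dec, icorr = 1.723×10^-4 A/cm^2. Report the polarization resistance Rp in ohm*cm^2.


Apply the Stern-Geary equation: Rp = ba*bc / (2.303*icorr*(ba+bc))
ba*bc = 0.075*0.113 = 0.008475
ba+bc = 0.188; 2.303*icorr*(ba+bc) = 2.303*1.723×10^-4*0.188 = 7.4599697×10^-5
Rp = 0.008475 / 7.4599697×10^-5 = 113.61 ohm*cm^2

113.61 ohm*cm^2


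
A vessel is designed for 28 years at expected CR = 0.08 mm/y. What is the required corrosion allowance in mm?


Corrosion allowance = CR × design life
CA = 0.08 * 28 = 2.24 mm

2.24 mm


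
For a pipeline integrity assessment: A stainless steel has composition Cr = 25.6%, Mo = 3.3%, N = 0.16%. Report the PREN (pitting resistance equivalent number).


Apply the PREN formula: PREN = Cr + 3.3*Mo + 16*N
PREN = 25.6 + 3.3*3.3 + 16*0.16
PREN = 25.6 + 10.89 + 2.56 = 39.05

39.05


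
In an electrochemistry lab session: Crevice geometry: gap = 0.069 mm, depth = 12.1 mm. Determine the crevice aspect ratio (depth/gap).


Aspect ratio = depth / gap
Ratio = 12.1 / 0.069 = 175.4

175.4


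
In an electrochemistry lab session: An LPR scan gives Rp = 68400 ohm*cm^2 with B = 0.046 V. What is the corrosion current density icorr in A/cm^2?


Apply the Stern-Geary relation: icorr = B / Rp
icorr = 0.046 / 68400 = 6.725×10^-7 A/cm^2

6.725×10^-7 A/cm^2


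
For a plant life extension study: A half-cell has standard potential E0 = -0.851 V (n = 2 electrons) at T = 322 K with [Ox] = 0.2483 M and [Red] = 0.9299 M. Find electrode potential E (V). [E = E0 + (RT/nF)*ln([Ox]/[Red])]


Apply the Nernst equation: E = E0 + (RT/nF)*ln([Ox]/[Red])
Step 1: RT/nF = 8.314*322/(2*96485) = 0.01387318 V
Step 2: [Ox]/[Red] = 0.2483/0.9299 = 0.267018
Step 3: ln(0.267018) = -1.320439
Step 4: correction = 0.01387318 * -1.320439 = -0.018 V
E = -0.851 + -0.018 = -0.869 V

-0.869 V


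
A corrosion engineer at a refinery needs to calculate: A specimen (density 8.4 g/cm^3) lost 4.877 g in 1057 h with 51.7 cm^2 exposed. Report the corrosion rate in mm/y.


Apply the mm/y weight-loss relation: CR = 87600 * W / (D * A * T)
Numerator: 87600 * 4.877 = 427225.2
Denominator: 8.4 * 51.7 * 1057 = 459033.96
CR = 427225.2 / 459033.96 = 0.930705 mm/y

0.930705 mm/y


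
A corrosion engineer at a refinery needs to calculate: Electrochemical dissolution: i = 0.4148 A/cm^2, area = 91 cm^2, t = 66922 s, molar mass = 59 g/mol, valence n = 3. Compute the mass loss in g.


Apply Faraday's law: m = i*A*t*M / (n*F)
Total charge passed Q = i*A*t = 0.4148*91*66922 = 2526091.3496 C
m = Q*M/(n*F) = 2526091.3496*59/(3*96485) = 514.897 g

514.897 g


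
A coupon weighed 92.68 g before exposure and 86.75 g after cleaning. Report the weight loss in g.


Weight loss = initial − final
WL = 92.68 − 86.75 = 5.93 g

5.93 g


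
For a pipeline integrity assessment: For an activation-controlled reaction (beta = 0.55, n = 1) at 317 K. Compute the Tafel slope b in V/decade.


Apply the Tafel slope relation: b = 2.303*R*T/(beta*n*F)
Numerator: 2.303 * 8.314 * 317 = 6069.64
Denominator: 0.55 * 1 * 96485 = 53066.75
b = 6069.64 / 53066.75 = 0.114 V/decade

0.114 V/decade


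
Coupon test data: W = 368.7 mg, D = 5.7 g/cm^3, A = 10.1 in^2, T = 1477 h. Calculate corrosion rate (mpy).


Apply the mpy weight-loss relation: CR = 534 * W / (D * A * T)
Numerator: 534 * 368.7 = 196885.8
Denominator: 5.7 * 10.1 * 1477 = 85030.89
CR = 196885.8 / 85030.89 = 2.3155 mpy

2.3155 mpy


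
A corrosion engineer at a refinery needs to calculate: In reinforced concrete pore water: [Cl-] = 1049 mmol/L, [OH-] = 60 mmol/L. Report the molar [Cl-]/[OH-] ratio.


Threshold parameter = [Cl-] / [OH-] (molar basis; both in mmol/L, so units cancel)
Ratio = 1049 / 60 = 17.48

17.48


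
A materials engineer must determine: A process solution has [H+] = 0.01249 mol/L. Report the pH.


pH = −log10[H+]
pH = −log10(0.01249) = 1.9

1.9


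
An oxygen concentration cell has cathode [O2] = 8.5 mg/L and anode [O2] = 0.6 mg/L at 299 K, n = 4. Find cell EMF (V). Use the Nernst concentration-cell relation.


Apply the Nernst concentration-cell relation: E = (RT/nF)*ln(C_cathode/C_anode)
RT/nF = 8.314*299/(4*96485) = 0.00644112 V
ln(8.5/0.6) = 2.65089
E = 0.00644112 * 2.65089 = 0.01707 V

0.01707 V


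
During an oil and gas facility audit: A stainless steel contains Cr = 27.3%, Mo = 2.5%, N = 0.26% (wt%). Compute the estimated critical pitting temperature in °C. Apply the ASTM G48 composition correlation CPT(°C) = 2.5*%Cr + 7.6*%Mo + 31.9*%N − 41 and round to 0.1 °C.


Apply the ASTM G48 empirical CPT estimate: CPT(°C) = 2.5*%Cr + 7.6*%Mo + 31.9*%N − 41
2.5*27.3 = 68.25; 7.6*2.5 = 19; 31.9*0.26 = 8.294
CPT = 68.25 + 19 + 8.294 − 41 = 54.544 °C
Rounded to 0.1 °C: CPT ≈ 54.5 °C

54.5 °C


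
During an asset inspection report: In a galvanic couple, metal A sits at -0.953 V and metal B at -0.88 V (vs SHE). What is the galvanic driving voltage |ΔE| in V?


Driving voltage is the absolute potential difference.
|ΔE| = |-0.953 − (-0.88)| = 0.073 V

0.073 V


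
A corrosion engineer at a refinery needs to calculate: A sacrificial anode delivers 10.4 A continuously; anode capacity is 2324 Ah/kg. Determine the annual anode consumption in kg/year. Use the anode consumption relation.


Annual consumption = current * hours per year / capacity
Rate = 10.4 * 8760 / 2324 = 39.2 kg/year

39.2 kg/year


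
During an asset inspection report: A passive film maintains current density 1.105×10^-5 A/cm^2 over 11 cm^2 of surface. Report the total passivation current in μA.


I = i_pass * A, then convert A → μA (×10^6)
I = 1.105×10^-5 * 11 * 10^6 = 121.55 μA

121.55 μA


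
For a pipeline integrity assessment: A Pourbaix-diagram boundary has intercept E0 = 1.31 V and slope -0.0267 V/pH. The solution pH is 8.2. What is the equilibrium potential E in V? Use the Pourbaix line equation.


Apply the Pourbaix line equation: E = E0 + slope*pH
E = 1.31 + (-0.0267)*8.2 = 1.31 + (-0.21894) = 1.09106 V
Rounded to 4 decimal places: E = 1.0911 V

1.0911 V


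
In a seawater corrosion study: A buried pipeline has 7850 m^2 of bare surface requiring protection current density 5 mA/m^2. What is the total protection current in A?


I = area * current density, then convert mA → A (÷1000)
I = 7850 * 5 / 1000 = 39.25 A

39.25 A


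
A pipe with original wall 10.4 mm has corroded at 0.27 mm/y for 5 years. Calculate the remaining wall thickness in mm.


Remaining wall = original − CR × time
t = 10.4 − 0.27*5 = 10.4 − 1.35 = 9.05 mm

9.05 mm


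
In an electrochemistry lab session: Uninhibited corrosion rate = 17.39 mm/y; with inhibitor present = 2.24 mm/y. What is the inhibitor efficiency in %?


Apply the inhibitor-efficiency definition: IE = (CR_blank − CR_inh)/CR_blank × 100
IE = (17.39 − 2.24) / 17.39 × 100
IE = 15.15 / 17.39 × 100 = 87.1 %

87.1 %


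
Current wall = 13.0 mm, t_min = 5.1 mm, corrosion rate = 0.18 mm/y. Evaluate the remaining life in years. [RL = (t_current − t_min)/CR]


Apply the remaining-life relation: RL = (t_current − t_min) / CR
RL = (13.0 − 5.1) / 0.18 = 7.9 / 0.18 = 43.9 years

43.9 years


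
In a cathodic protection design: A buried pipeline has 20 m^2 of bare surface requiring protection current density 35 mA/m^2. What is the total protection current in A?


I = area * current density, then convert mA → A (÷1000)
I = 20 * 35 / 1000 = 0.7 A

0.7 A


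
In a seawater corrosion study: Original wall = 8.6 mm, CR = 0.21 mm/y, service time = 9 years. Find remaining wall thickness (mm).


Remaining wall = original − CR × time
t = 8.6 − 0.21*9 = 8.6 − 1.89 = 6.71 mm

6.71 mm


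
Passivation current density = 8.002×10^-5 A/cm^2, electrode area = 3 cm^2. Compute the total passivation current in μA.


I = i_pass * A, then convert A → μA (×10^6)
I = 8.002×10^-5 * 3 * 10^6 = 240.06 μA

240.06 μA


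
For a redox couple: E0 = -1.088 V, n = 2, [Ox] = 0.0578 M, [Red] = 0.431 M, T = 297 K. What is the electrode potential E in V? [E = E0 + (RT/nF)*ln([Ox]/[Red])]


Apply the Nernst equation: E = E0 + (RT/nF)*ln([Ox]/[Red])
Step 1: RT/nF = 8.314*297/(2*96485) = 0.01279607 V
Step 2: [Ox]/[Red] = 0.0578/0.431 = 0.134107
Step 3: ln(0.134107) = -2.009117
Step 4: correction = 0.01279607 * -2.009117 = -0.0257 V
E = -1.088 + -0.0257 = -1.1137 V

-1.1137 V


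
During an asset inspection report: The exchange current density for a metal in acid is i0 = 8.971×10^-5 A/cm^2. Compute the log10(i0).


i0 = 8.971×10^-5 A/cm^2
log10(i0) = -4.047

-4.047


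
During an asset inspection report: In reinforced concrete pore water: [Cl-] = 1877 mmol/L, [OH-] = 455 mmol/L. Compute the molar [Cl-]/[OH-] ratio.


Threshold parameter = [Cl-] / [OH-] (molar basis; both in mmol/L, so units cancel)
Ratio = 1877 / 455 = 4.13

4.13


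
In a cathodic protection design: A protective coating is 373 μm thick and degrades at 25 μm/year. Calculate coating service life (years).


Service life = thickness / degradation rate
Life = 373 / 25 = 14.9 years

14.9 years


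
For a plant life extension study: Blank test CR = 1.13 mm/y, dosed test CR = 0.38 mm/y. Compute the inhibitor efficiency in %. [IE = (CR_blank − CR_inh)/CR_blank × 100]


Apply the inhibitor-efficiency definition: IE = (CR_blank − CR_inh)/CR_blank × 100
IE = (1.13 − 0.38) / 1.13 × 100
IE = 0.75 / 1.13 × 100 = 66.4 %

66.4 %


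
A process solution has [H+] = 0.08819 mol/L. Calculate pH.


pH = −log10[H+]
pH = −log10(0.08819) = 1.05

1.05


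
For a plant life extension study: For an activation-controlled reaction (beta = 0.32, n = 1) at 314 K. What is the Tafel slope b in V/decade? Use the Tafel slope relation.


Apply the Tafel slope relation: b = 2.303*R*T/(beta*n*F)
Numerator: 2.303 * 8.314 * 314 = 6012.2
Denominator: 0.32 * 1 * 96485 = 30875.2
b = 6012.2 / 30875.2 = 0.1947 V/decade

0.1947 V/decade


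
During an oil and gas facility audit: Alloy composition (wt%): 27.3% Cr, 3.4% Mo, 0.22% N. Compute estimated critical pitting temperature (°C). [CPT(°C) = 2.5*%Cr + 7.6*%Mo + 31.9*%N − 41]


Apply the ASTM G48 empirical CPT estimate: CPT(°C) = 2.5*%Cr + 7.6*%Mo + 31.9*%N − 41
2.5*27.3 = 68.25; 7.6*3.4 = 25.84; 31.9*0.22 = 7.018
CPT = 68.25 + 25.84 + 7.018 − 41 = 60.108 °C
Rounded to 0.1 °C: CPT ≈ 60.1 °C

60.1 °C


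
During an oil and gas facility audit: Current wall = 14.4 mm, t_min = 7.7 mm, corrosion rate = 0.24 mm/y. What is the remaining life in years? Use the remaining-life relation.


Apply the remaining-life relation: RL = (t_current − t_min) / CR
RL = (14.4 − 7.7) / 0.24 = 6.7 / 0.24 = 27.9 years

27.9 years


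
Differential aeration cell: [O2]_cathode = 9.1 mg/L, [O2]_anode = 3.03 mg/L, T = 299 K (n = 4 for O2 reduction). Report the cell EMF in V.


Apply the Nernst concentration-cell relation: E = (RT/nF)*ln(C_cathode/C_anode)
RT/nF = 8.314*299/(4*96485) = 0.00644112 V
ln(9.1/3.03) = 1.09971
E = 0.00644112 * 1.09971 = 0.00708 V

0.00708 V


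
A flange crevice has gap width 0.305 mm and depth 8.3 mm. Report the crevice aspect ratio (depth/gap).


Aspect ratio = depth / gap
Ratio = 8.3 / 0.305 = 27.2

27.2


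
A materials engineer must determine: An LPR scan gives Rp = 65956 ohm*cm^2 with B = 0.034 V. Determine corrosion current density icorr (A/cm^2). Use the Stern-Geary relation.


Apply the Stern-Geary relation: icorr = B / Rp
icorr = 0.034 / 65956 = 5.155×10^-7 A/cm^2

5.155×10^-7 A/cm^2


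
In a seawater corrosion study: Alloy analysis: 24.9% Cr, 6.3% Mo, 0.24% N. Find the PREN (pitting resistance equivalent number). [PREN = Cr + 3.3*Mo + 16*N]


Apply the PREN formula: PREN = Cr + 3.3*Mo + 16*N
PREN = 24.9 + 3.3*6.3 + 16*0.24
PREN = 24.9 + 20.79 + 3.84 = 49.53

49.53


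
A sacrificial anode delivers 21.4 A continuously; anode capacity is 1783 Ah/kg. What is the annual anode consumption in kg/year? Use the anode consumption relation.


Annual consumption = current * hours per year / capacity
Rate = 21.4 * 8760 / 1783 = 105.1 kg/year

105.1 kg/year


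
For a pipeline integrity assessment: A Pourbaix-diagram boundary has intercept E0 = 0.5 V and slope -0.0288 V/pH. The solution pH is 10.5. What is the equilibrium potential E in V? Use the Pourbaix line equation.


Apply the Pourbaix line equation: E = E0 + slope*pH
E = 0.5 + (-0.0288)*10.5 = 0.5 + (-0.3024) = 0.1976 V
Rounded to 3 decimal places: E = 0.198 V

0.198 V


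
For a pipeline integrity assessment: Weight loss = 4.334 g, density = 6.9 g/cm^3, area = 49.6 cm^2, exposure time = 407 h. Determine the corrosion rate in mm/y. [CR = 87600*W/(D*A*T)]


Apply the mm/y weight-loss relation: CR = 87600 * W / (D * A * T)
Numerator: 87600 * 4.334 = 379658.4
Denominator: 6.9 * 49.6 * 407 = 139291.68
CR = 379658.4 / 139291.68 = 2.725636 mm/y

2.725636 mm/y


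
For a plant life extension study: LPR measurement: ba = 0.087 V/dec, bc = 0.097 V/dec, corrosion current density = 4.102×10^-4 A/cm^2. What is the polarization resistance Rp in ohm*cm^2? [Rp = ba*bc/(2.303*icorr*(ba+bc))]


Apply the Stern-Geary equation: Rp = ba*bc / (2.303*icorr*(ba+bc))
ba*bc = 0.087*0.097 = 0.008439
ba+bc = 0.184; 2.303*icorr*(ba+bc) = 2.303*4.102×10^-4*0.184 = 1.7382307×10^-4
Rp = 0.008439 / 1.7382307×10^-4 = 48.5 ohm*cm^2

48.5 ohm*cm^2


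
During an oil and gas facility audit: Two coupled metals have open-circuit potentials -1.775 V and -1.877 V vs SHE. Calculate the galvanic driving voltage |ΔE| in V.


Driving voltage is the absolute potential difference.
|ΔE| = |-1.775 − (-1.877)| = 0.102 V

0.102 V


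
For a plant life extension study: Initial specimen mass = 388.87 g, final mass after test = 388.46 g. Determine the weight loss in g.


Weight loss = initial − final
WL = 388.87 − 388.46 = 0.41 g

0.41 g


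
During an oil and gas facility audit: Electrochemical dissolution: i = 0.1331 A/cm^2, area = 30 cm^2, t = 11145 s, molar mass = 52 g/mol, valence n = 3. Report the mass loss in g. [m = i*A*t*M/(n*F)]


Apply Faraday's law: m = i*A*t*M / (n*F)
Total charge passed Q = i*A*t = 0.1331*30*11145 = 44501.985 C
m = Q*M/(n*F) = 44501.985*52/(3*96485) = 7.99469 g

7.99469 g


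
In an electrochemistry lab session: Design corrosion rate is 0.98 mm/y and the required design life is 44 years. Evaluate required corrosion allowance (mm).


Corrosion allowance = CR × design life
CA = 0.98 * 44 = 43.12 mm

43.12 mm


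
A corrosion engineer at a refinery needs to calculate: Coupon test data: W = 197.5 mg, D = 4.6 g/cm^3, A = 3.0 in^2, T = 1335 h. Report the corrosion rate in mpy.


Apply the mpy weight-loss relation: CR = 534 * W / (D * A * T)
Numerator: 534 * 197.5 = 105465.0
Denominator: 4.6 * 3.0 * 1335 = 18423.0
CR = 105465.0 / 18423.0 = 5.7246 mpy

5.7246 mpy


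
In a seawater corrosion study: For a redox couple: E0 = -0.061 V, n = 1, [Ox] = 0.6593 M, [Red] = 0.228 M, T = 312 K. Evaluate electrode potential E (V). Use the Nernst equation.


Apply the Nernst equation: E = E0 + (RT/nF)*ln([Ox]/[Red])
Step 1: RT/nF = 8.314*312/(1*96485) = 0.02688468 V
Step 2: [Ox]/[Red] = 0.6593/0.228 = 2.891667
Step 3: ln(2.891667) = 1.061833
Step 4: correction = 0.02688468 * 1.061833 = 0.029 V
E = -0.061 + 0.029 = -0.032 V

-0.032 V


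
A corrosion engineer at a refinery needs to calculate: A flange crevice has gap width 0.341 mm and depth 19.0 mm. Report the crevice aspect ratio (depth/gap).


Aspect ratio = depth / gap
Ratio = 19.0 / 0.341 = 55.7

55.7


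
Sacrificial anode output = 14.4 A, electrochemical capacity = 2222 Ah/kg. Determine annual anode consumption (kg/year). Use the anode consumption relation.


Annual consumption = current * hours per year / capacity
Rate = 14.4 * 8760 / 2222 = 56.8 kg/year

56.8 kg/year


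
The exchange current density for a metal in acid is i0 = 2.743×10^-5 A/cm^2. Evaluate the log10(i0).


i0 = 2.743×10^-5 A/cm^2
log10(i0) = -4.562

-4.562


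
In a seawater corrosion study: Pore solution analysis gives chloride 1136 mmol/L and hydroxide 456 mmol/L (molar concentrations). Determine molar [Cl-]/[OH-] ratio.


Threshold parameter = [Cl-] / [OH-] (molar basis; both in mmol/L, so units cancel)
Ratio = 1136 / 456 = 2.49

2.49


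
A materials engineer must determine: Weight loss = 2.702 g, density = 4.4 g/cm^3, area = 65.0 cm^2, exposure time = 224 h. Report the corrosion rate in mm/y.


Apply the mm/y weight-loss relation: CR = 87600 * W / (D * A * T)
Numerator: 87600 * 2.702 = 236695.2
Denominator: 4.4 * 65.0 * 224 = 64064.0
CR = 236695.2 / 64064.0 = 3.69467 mm/y

3.69467 mm/y


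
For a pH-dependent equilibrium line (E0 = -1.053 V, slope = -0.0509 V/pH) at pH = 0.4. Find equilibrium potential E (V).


Apply the Pourbaix line equation: E = E0 + slope*pH
E = -1.053 + (-0.0509)*0.4 = -1.053 + (-0.02036) = -1.07336 V
Rounded to 4 decimal places: E = -1.0734 V

-1.0734 V


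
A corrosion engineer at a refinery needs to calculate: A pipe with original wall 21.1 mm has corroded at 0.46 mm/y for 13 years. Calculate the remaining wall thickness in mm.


Remaining wall = original − CR × time
t = 21.1 − 0.46*13 = 21.1 − 5.98 = 15.12 mm

15.12 mm


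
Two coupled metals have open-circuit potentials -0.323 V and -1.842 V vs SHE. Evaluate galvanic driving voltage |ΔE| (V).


Driving voltage is the absolute potential difference.
|ΔE| = |-0.323 − (-1.842)| = 1.519 V

1.519 V


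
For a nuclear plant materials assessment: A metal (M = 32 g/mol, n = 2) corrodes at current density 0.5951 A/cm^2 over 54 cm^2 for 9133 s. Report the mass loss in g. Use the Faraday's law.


Apply Faraday's law: m = i*A*t*M / (n*F)
Total charge passed Q = i*A*t = 0.5951*54*9133 = 293492.6082 C
m = Q*M/(n*F) = 293492.6082*32/(2*96485) = 48.67 g

48.67 g


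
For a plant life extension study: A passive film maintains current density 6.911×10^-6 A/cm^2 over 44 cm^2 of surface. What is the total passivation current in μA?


I = i_pass * A, then convert A → μA (×10^6)
I = 6.911×10^-6 * 44 * 10^6 = 304.08 μA

304.08 μA


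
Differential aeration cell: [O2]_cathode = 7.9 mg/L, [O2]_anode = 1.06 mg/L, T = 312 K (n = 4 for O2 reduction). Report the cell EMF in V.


Apply the Nernst concentration-cell relation: E = (RT/nF)*ln(C_cathode/C_anode)
RT/nF = 8.314*312/(4*96485) = 0.00672117 V
ln(7.9/1.06) = 2.00859
E = 0.00672117 * 2.00859 = 0.0135 V

0.0135 V


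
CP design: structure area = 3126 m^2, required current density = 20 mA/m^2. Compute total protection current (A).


I = area * current density, then convert mA → A (÷1000)
I = 3126 * 20 / 1000 = 62.52 A

62.52 A


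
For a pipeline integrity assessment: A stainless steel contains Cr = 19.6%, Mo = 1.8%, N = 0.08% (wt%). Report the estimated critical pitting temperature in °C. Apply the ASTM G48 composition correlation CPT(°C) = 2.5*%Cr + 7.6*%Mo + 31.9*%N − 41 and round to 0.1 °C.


Apply the ASTM G48 empirical CPT estimate: CPT(°C) = 2.5*%Cr + 7.6*%Mo + 31.9*%N − 41
2.5*19.6 = 49; 7.6*1.8 = 13.68; 31.9*0.08 = 2.552
CPT = 49 + 13.68 + 2.552 − 41 = 24.232 °C
Rounded to 0.1 °C: CPT ≈ 24.2 °C

24.2 °C


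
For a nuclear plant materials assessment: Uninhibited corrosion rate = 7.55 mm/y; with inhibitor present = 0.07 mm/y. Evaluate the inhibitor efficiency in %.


Apply the inhibitor-efficiency definition: IE = (CR_blank − CR_inh)/CR_blank × 100
IE = (7.55 − 0.07) / 7.55 × 100
IE = 7.48 / 7.55 × 100 = 99.1 %

99.1 %


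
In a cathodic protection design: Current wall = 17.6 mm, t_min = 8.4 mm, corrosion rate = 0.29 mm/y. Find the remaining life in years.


Apply the remaining-life relation: RL = (t_current − t_min) / CR
RL = (17.6 − 8.4) / 0.29 = 9.2 / 0.29 = 31.7 years

31.7 years


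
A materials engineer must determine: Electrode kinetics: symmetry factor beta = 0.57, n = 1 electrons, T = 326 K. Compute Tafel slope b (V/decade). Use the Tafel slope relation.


Apply the Tafel slope relation: b = 2.303*R*T/(beta*n*F)
Numerator: 2.303 * 8.314 * 326 = 6241.97
Denominator: 0.57 * 1 * 96485 = 54996.45
b = 6241.97 / 54996.45 = 0.1135 V/decade

0.1135 V/decade


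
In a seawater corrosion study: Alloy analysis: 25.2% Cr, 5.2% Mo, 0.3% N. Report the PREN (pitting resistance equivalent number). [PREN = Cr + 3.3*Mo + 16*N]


Apply the PREN formula: PREN = Cr + 3.3*Mo + 16*N
PREN = 25.2 + 3.3*5.2 + 16*0.3
PREN = 25.2 + 17.16 + 4.8 = 47.16

47.16


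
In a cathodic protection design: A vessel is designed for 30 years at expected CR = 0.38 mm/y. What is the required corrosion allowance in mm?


Corrosion allowance = CR × design life
CA = 0.38 * 30 = 11.4 mm

11.4 mm


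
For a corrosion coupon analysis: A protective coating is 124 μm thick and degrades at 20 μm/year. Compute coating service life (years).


Service life = thickness / degradation rate
Life = 124 / 20 = 6.2 years

6.2 years


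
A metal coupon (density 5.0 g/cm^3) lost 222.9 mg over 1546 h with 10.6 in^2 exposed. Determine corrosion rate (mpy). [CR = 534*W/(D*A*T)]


Apply the mpy weight-loss relation: CR = 534 * W / (D * A * T)
Numerator: 534 * 222.9 = 119028.6
Denominator: 5.0 * 10.6 * 1546 = 81938.0
CR = 119028.6 / 81938.0 = 1.4527 mpy

1.4527 mpy


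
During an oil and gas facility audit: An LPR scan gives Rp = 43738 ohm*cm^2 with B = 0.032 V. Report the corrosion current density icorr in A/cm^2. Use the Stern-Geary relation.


Apply the Stern-Geary relation: icorr = B / Rp
icorr = 0.032 / 43738 = 7.316×10^-7 A/cm^2

7.316×10^-7 A/cm^2


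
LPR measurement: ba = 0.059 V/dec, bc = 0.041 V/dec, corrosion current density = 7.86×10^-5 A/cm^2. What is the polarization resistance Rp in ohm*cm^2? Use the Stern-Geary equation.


Apply the Stern-Geary equation: Rp = ba*bc / (2.303*icorr*(ba+bc))
ba*bc = 0.059*0.041 = 0.002419
ba+bc = 0.1; 2.303*icorr*(ba+bc) = 2.303*7.86×10^-5*0.1 = 1.810158×10^-5
Rp = 0.002419 / 1.810158×10^-5 = 133.6 ohm*cm^2

133.6 ohm*cm^2


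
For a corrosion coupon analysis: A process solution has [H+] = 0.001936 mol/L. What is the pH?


pH = −log10[H+]
pH = −log10(0.001936) = 2.71

2.71


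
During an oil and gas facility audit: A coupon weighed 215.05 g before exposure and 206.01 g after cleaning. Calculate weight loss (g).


Weight loss = initial − final
WL = 215.05 − 206.01 = 9.04 g

9.04 g


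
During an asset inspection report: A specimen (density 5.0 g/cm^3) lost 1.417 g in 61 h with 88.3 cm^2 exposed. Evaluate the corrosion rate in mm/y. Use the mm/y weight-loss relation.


Apply the mm/y weight-loss relation: CR = 87600 * W / (D * A * T)
Numerator: 87600 * 1.417 = 124129.2
Denominator: 5.0 * 88.3 * 61 = 26931.5
CR = 124129.2 / 26931.5 = 4.60907 mm/y

4.60907 mm/y


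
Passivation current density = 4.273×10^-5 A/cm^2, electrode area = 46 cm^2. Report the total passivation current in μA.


I = i_pass * A, then convert A → μA (×10^6)
I = 4.273×10^-5 * 46 * 10^6 = 1965.58 μA

1965.58 μA


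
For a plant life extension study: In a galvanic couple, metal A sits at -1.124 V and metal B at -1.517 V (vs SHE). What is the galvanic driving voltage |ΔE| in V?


Driving voltage is the absolute potential difference.
|ΔE| = |-1.124 − (-1.517)| = 0.393 V

0.393 V


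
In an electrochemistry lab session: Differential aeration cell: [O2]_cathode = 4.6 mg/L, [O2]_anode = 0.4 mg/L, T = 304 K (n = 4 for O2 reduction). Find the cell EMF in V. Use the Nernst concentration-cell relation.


Apply the Nernst concentration-cell relation: E = (RT/nF)*ln(C_cathode/C_anode)
RT/nF = 8.314*304/(4*96485) = 0.00654883 V
ln(4.6/0.4) = 2.44235
E = 0.00654883 * 2.44235 = 0.01599 V

0.01599 V


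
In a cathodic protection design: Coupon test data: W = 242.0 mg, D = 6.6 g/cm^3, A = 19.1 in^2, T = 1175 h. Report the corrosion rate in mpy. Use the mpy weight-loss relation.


Apply the mpy weight-loss relation: CR = 534 * W / (D * A * T)
Numerator: 534 * 242.0 = 129228.0
Denominator: 6.6 * 19.1 * 1175 = 148120.5
CR = 129228.0 / 148120.5 = 0.872 mpy

0.872 mpy


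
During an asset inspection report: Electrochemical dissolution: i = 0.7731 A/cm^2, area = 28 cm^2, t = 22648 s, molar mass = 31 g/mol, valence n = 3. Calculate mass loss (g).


Apply Faraday's law: m = i*A*t*M / (n*F)
Total charge passed Q = i*A*t = 0.7731*28*22648 = 490256.7264 C
m = Q*M/(n*F) = 490256.7264*31/(3*96485) = 52.505 g

52.505 g


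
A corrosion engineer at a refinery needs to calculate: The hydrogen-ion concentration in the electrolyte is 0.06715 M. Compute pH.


pH = −log10[H+]
pH = −log10(0.06715) = 1.17

1.17


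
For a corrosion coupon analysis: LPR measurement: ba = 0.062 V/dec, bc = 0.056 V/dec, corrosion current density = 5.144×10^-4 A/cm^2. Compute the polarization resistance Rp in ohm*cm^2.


Apply the Stern-Geary equation: Rp = ba*bc / (2.303*icorr*(ba+bc))
ba*bc = 0.062*0.056 = 0.003472
ba+bc = 0.118; 2.303*icorr*(ba+bc) = 2.303*5.144×10^-4*0.118 = 1.3979026×10^-4
Rp = 0.003472 / 1.3979026×10^-4 = 24.84 ohm*cm^2

24.84 ohm*cm^2


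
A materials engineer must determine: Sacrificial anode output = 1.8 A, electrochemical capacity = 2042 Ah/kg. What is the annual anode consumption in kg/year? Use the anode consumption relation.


Annual consumption = current * hours per year / capacity
Rate = 1.8 * 8760 / 2042 = 7.7 kg/year

7.7 kg/year


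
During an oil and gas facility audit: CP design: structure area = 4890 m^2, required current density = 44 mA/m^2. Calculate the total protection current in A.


I = area * current density, then convert mA → A (÷1000)
I = 4890 * 44 / 1000 = 215.16 A

215.16 A


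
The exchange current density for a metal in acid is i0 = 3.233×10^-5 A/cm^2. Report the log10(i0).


i0 = 3.233×10^-5 A/cm^2
log10(i0) = -4.49

-4.49


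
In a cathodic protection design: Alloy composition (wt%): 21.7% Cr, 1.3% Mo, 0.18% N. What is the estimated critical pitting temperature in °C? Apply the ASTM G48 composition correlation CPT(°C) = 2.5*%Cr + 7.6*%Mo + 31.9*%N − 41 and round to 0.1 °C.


Apply the ASTM G48 empirical CPT estimate: CPT(°C) = 2.5*%Cr + 7.6*%Mo + 31.9*%N − 41
2.5*21.7 = 54.25; 7.6*1.3 = 9.88; 31.9*0.18 = 5.742
CPT = 54.25 + 9.88 + 5.742 − 41 = 28.872 °C
Rounded to 0.1 °C: CPT ≈ 28.9 °C

28.9 °C


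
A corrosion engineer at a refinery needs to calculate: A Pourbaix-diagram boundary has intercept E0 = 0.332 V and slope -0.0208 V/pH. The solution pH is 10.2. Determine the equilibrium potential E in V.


Apply the Pourbaix line equation: E = E0 + slope*pH
E = 0.332 + (-0.0208)*10.2 = 0.332 + (-0.21216) = 0.11984 V
Rounded to 3 decimal places: E = 0.120 V

0.120 V


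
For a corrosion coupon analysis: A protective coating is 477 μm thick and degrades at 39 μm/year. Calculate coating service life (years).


Service life = thickness / degradation rate
Life = 477 / 39 = 12.2 years

12.2 years


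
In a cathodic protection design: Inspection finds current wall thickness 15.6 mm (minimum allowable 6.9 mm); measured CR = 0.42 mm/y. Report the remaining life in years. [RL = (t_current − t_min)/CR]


Apply the remaining-life relation: RL = (t_current − t_min) / CR
RL = (15.6 − 6.9) / 0.42 = 8.7 / 0.42 = 20.7 years

20.7 years


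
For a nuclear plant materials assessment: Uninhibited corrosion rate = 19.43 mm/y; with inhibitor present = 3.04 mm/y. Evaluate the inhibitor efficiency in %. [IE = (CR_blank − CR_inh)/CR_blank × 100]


Apply the inhibitor-efficiency definition: IE = (CR_blank − CR_inh)/CR_blank × 100
IE = (19.43 − 3.04) / 19.43 × 100
IE = 16.39 / 19.43 × 100 = 84.4 %

84.4 %


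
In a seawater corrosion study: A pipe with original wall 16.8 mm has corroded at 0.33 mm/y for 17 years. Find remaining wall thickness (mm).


Remaining wall = original − CR × time
t = 16.8 − 0.33*17 = 16.8 − 5.61 = 11.19 mm

11.19 mm


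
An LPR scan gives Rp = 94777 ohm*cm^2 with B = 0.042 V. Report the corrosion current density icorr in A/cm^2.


Apply the Stern-Geary relation: icorr = B / Rp
icorr = 0.042 / 94777 = 4.431×10^-7 A/cm^2

4.431×10^-7 A/cm^2


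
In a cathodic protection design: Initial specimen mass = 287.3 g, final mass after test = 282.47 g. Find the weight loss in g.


Weight loss = initial − final
WL = 287.3 − 282.47 = 4.83 g

4.83 g


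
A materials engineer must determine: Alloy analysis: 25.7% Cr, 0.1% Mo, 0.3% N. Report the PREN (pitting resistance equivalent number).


Apply the PREN formula: PREN = Cr + 3.3*Mo + 16*N
PREN = 25.7 + 3.3*0.1 + 16*0.3
PREN = 25.7 + 0.33 + 4.8 = 30.83

30.83


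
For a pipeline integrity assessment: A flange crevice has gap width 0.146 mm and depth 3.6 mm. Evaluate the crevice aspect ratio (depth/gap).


Aspect ratio = depth / gap
Ratio = 3.6 / 0.146 = 24.7

24.7


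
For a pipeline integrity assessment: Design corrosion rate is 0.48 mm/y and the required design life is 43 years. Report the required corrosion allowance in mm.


Corrosion allowance = CR × design life
CA = 0.48 * 43 = 20.64 mm

20.64 mm


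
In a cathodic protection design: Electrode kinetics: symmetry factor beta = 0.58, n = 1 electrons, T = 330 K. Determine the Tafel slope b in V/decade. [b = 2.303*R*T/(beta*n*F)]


Apply the Tafel slope relation: b = 2.303*R*T/(beta*n*F)
Numerator: 2.303 * 8.314 * 330 = 6318.56
Denominator: 0.58 * 1 * 96485 = 55961.3
b = 6318.56 / 55961.3 = 0.1129 V/decade

0.1129 V/decade


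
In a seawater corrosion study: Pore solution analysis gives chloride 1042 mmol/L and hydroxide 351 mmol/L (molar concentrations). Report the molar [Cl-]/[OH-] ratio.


Threshold parameter = [Cl-] / [OH-] (molar basis; both in mmol/L, so units cancel)
Ratio = 1042 / 351 = 2.97

2.97


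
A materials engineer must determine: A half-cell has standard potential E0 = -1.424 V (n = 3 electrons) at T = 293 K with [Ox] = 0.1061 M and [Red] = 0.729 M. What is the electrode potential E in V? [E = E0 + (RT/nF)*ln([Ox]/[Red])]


Apply the Nernst equation: E = E0 + (RT/nF)*ln([Ox]/[Red])
Step 1: RT/nF = 8.314*293/(3*96485) = 0.00841582 V
Step 2: [Ox]/[Red] = 0.1061/0.729 = 0.145542
Step 3: ln(0.145542) = -1.927291
Step 4: correction = 0.00841582 * -1.927291 = -0.0162 V
E = -1.424 + -0.0162 = -1.4402 V

-1.4402 V


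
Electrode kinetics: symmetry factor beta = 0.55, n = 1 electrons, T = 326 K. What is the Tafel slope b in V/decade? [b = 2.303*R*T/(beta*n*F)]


Apply the Tafel slope relation: b = 2.303*R*T/(beta*n*F)
Numerator: 2.303 * 8.314 * 326 = 6241.97
Denominator: 0.55 * 1 * 96485 = 53066.75
b = 6241.97 / 53066.75 = 0.1176 V/decade

0.1176 V/decade


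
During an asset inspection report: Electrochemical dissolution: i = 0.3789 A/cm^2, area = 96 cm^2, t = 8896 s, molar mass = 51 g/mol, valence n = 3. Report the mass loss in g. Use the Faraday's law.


Apply Faraday's law: m = i*A*t*M / (n*F)
Total charge passed Q = i*A*t = 0.3789*96*8896 = 323586.6624 C
m = Q*M/(n*F) = 323586.6624*51/(3*96485) = 57.0138 g

57.0138 g


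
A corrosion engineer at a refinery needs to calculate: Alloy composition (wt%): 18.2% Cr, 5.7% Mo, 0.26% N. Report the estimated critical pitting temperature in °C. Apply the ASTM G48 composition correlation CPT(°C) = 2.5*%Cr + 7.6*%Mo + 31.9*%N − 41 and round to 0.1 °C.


Apply the ASTM G48 empirical CPT estimate: CPT(°C) = 2.5*%Cr + 7.6*%Mo + 31.9*%N − 41
2.5*18.2 = 45.5; 7.6*5.7 = 43.32; 31.9*0.26 = 8.294
CPT = 45.5 + 43.32 + 8.294 − 41 = 56.114 °C
Rounded to 0.1 °C: CPT ≈ 56.1 °C

56.1 °C


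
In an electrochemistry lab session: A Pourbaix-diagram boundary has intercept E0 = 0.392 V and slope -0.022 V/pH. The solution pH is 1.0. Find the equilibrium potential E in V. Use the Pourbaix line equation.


Apply the Pourbaix line equation: E = E0 + slope*pH
E = 0.392 + (-0.022)*1.0 = 0.392 + (-0.022) = 0.37 V
Rounded to 3 decimal places: E = 0.370 V

0.370 V


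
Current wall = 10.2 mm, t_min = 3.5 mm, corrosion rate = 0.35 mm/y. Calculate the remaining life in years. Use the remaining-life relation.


Apply the remaining-life relation: RL = (t_current − t_min) / CR
RL = (10.2 − 3.5) / 0.35 = 6.7 / 0.35 = 19.1 years

19.1 years


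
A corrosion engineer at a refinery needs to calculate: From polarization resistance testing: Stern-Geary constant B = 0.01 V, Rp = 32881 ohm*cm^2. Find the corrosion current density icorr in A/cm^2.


Apply the Stern-Geary relation: icorr = B / Rp
icorr = 0.01 / 32881 = 3.041×10^-7 A/cm^2

3.041×10^-7 A/cm^2


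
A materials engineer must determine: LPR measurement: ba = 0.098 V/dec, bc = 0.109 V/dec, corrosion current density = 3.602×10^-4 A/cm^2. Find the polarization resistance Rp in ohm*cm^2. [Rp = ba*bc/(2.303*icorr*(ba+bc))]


Apply the Stern-Geary equation: Rp = ba*bc / (2.303*icorr*(ba+bc))
ba*bc = 0.098*0.109 = 0.010682
ba+bc = 0.207; 2.303*icorr*(ba+bc) = 2.303*3.602×10^-4*0.207 = 1.717149×10^-4
Rp = 0.010682 / 1.717149×10^-4 = 62.2 ohm*cm^2

62.2 ohm*cm^2


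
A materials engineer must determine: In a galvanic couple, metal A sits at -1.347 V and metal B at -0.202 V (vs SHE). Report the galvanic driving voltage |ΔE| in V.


Driving voltage is the absolute potential difference.
|ΔE| = |-1.347 − (-0.202)| = 1.145 V

1.145 V


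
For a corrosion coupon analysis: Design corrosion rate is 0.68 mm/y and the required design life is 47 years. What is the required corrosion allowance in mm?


Corrosion allowance = CR × design life
CA = 0.68 * 47 = 31.96 mm

31.96 mm


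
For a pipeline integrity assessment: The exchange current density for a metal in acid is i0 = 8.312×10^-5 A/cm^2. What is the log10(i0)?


i0 = 8.312×10^-5 A/cm^2
log10(i0) = -4.08

-4.08


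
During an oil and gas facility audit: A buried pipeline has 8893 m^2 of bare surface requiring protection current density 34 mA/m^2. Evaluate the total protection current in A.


I = area * current density, then convert mA → A (÷1000)
I = 8893 * 34 / 1000 = 302.36 A

302.36 A


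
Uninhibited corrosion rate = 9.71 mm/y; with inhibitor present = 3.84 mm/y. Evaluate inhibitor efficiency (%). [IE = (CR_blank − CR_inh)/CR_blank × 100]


Apply the inhibitor-efficiency definition: IE = (CR_blank − CR_inh)/CR_blank × 100
IE = (9.71 − 3.84) / 9.71 × 100
IE = 5.87 / 9.71 × 100 = 60.5 %

60.5 %
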